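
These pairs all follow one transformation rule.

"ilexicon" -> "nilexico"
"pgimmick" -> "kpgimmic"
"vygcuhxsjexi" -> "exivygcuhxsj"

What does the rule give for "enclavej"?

Looking at the pairs, the operation is to move the first 3 characters to the end (rotate left by 3), then swap the front and back halves of the string.
"enclavej" → "lavejenc" → "jenclave".

jenclave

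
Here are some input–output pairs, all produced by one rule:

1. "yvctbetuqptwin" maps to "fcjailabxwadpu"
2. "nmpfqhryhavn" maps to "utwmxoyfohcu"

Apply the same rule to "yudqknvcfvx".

In each case the input is transformed by: shift every letter 7 places forward in the alphabet (wrapping around).
On "yudqknvcfvx" that produces "fbkxrucjmce".

fbkxrucjmce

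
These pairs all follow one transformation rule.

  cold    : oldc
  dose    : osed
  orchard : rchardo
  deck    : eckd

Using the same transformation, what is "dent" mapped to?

entd

What's happening: move the first character to the end.
Applying that to "dent" gives "entd".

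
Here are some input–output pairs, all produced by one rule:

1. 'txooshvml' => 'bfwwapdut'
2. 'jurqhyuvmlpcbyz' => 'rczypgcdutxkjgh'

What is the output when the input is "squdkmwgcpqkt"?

The pattern: shift every letter 8 places forward in the alphabet (wrapping around).
"squdkmwgcpqkt" → "ayclsueokxysb".

ayclsueokxysb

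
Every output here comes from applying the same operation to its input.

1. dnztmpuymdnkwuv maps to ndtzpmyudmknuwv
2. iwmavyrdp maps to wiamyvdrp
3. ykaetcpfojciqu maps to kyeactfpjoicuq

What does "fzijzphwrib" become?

zfjipzwhirb

Each output is the input with this applied: swap each adjacent pair of characters (1↔2, 3↔4, ...).
Applying that to "fzijzphwrib" gives "zfjipzwhirb".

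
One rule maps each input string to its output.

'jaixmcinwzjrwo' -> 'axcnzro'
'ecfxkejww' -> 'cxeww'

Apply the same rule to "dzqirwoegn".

Each output is the input with this applied: swap each adjacent pair of characters (1↔2, 3↔4, ...), then keep every other character starting from the first (positions 1st, 3rd, 5th, ...).
Doing the same to "dzqirwoegn": "ziwen".
(Check on "jaixmcinwzjrwo": → "ajxicmnizwrjow" → "axcnzro" ✓)

ziwen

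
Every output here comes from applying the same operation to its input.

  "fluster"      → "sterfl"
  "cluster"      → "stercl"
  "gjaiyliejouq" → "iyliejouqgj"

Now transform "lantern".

Each output is the input with this applied: move the first 2 characters to the end (rotate left by 2), then delete the first character.
Applying both steps to "lantern": "nternla", then "ternla".

ternla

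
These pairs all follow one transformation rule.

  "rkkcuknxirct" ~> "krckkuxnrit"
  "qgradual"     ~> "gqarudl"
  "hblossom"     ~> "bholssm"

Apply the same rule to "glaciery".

lgcaeiy

Rule — swap each adjacent pair of characters (1↔2, 3↔4, ...), then delete the last character.
For "glaciery" the result is "lgcaeiy".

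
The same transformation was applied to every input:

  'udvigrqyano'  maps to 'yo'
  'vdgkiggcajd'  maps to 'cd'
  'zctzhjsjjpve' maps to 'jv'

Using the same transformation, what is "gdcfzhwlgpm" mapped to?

In each case the input is transformed by: keep one character in every 3, starting at position 2 (positions 2nd, 5th, 8th, ...), then delete the first 2 characters.
For "gdcfzhwlgpm", step one produces "dzlm"; step two turns that into "lm".

lm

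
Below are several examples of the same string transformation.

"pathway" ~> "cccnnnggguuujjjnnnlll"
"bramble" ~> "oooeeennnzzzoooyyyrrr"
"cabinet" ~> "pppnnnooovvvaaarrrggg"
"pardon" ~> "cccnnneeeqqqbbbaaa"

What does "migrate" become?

The rule is to repeat every character 3 times, then shift every letter 13 places forward in the alphabet (wrapping around) — i.e. ROT13.
"migrate" → "mmmiiigggrrraaattteee" → "zzzvvvttteeennngggrrr".

zzzvvvttteeennngggrrr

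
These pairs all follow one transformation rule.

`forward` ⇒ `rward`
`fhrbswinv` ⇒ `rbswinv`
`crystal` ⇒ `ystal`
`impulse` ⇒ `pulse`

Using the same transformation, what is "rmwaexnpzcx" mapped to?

waexnpzcx

Looking at the pairs, the operation is to delete the first 2 characters.
"rmwaexnpzcx" → "waexnpzcx".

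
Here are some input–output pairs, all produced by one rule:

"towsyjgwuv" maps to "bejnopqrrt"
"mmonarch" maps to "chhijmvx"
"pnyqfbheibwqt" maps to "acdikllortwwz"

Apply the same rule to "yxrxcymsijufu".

adehmnppssttx

What's happening: shift every letter 5 places backward in the alphabet (wrapping around), then sort the characters into alphabetical order.
Working it through for "yxrxcymsijufu": intermediate "tsmsxthndepap", final "adehmnppssttx".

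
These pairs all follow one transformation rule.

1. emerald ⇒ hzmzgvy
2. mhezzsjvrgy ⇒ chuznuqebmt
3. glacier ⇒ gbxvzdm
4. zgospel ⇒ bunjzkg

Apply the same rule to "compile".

The transformation: swap each adjacent pair of characters (1↔2, 3↔4, ...), then shift every letter 5 places backward in the alphabet (wrapping around).
Working it through for "compile": intermediate "ocpmlie", final "jxkhgdz".
(Check on "emerald": → "merelad" → "hzmzgvy" ✓)

jxkhgdz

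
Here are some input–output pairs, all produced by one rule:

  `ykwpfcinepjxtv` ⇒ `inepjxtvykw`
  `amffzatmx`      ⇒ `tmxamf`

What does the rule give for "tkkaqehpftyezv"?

Looking at the pairs, the operation is to move the first 3 characters to the end (rotate left by 3), then delete the first 3 characters.
On "tkkaqehpftyezv": the first step gives "aqehpftyezvtkk", and the second then gives "hpftyezvtkk".

hpftyezvtkk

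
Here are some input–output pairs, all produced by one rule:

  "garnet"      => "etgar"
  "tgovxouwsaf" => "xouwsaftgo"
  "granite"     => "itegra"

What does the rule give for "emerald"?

Looking at the pairs, the operation is to move the first 3 characters to the end (rotate left by 3), then delete the first character.
"emerald" → "raldeme" → "aldeme".

aldeme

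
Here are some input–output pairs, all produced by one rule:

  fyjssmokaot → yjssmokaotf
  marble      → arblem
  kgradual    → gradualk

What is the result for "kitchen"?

itchenk

The pattern: move the first character to the end.
"kitchen" → "itchenk".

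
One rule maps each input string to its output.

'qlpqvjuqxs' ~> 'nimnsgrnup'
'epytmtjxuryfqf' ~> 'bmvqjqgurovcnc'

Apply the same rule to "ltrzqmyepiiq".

Looking at the pairs, the operation is to shift every letter 3 places backward in the alphabet (wrapping around).
On "ltrzqmyepiiq" that produces "iqownjvbmffn".

iqownjvbmffn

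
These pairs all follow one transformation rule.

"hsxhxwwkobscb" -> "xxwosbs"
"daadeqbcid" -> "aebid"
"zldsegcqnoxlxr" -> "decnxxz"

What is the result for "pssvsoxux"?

ssxxs

Each output is the input with this applied: move the first 2 characters to the end (rotate left by 2), then keep every other character starting from the first (positions 1st, 3rd, 5th, ...).
Applying that to "pssvsoxux" gives "ssxxs".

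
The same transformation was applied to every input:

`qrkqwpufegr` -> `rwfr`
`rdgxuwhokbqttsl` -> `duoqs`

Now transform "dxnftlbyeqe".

The transformation: keep one character in every 3, starting at position 2 (positions 2nd, 5th, 8th, ...).
Doing the same to "dxnftlbyeqe": "xtye".

xtye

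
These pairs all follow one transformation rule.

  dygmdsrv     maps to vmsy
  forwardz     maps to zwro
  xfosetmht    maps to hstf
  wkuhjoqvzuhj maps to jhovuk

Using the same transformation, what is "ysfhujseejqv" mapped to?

vhjejs

The pattern: keep every other character starting from the second (positions 2nd, 4th, 6th, ...), then swap the first and last characters.
"ysfhujseejqv" → "vhjejs".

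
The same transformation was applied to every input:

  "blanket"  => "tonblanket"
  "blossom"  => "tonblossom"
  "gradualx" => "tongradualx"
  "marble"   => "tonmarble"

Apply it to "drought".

Looking at the pairs, the operation is to prepend "ton".
Doing the same to "drought": "tondrought".

tondrought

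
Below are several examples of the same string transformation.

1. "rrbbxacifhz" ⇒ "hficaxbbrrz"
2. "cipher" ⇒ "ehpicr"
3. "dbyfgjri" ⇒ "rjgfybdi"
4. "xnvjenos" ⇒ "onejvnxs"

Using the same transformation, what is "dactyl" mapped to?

ytcadl

In each case the input is transformed by: move the last character to the front, then reverse the string.
Applying both steps to "dactyl": "ldacty", then "ytcadl".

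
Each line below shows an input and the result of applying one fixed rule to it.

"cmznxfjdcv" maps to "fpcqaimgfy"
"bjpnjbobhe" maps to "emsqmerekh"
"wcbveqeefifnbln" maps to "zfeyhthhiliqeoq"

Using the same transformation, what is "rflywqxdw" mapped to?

uiobztagz

Each output is the input with this applied: shift every letter 3 places forward in the alphabet (wrapping around).
For "rflywqxdw" the result is "uiobztagz".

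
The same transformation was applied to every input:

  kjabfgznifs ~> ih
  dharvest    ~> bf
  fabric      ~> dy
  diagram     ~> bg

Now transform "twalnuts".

ru

The transformation: shift every letter 2 places backward in the alphabet (wrapping around), then keep only the first 2 characters.
So "twalnuts" becomes "ru".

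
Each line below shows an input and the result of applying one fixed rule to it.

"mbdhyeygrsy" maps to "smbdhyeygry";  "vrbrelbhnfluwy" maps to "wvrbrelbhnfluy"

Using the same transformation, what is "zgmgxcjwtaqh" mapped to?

qzgmgxcjwtah

The rule is to move the last character to the front, then swap the first and last characters.
Working it through for "zgmgxcjwtaqh": intermediate "hzgmgxcjwtaq", final "qzgmgxcjwtah".
(Check on "mbdhyeygrsy": → "ymbdhyeygrs" → "smbdhyeygry" ✓)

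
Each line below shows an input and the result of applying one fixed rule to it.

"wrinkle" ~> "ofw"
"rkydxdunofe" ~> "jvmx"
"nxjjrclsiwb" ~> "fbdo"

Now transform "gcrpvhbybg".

yhty

The pattern: shift every letter 8 places backward in the alphabet (wrapping around), then keep one character in every 3, starting at position 1 (positions 1st, 4th, 7th, ...).
Doing the same to "gcrpvhbybg": "yhty".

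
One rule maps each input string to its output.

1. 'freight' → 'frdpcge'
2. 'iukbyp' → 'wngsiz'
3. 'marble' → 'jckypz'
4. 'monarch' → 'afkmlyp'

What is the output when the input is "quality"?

rwosyjg

The rule is to move the last 2 characters to the front (rotate right by 2), then shift every letter 2 places backward in the alphabet (wrapping around).
For "quality", step one produces "tyquali"; step two turns that into "rwosyjg".
(Check on "marble": → "lemarb" → "jckypz" ✓)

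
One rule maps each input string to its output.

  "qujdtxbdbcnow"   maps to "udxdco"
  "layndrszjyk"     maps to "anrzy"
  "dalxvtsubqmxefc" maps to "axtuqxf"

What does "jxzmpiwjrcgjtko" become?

Looking at the pairs, the operation is to keep every other character starting from the second (positions 2nd, 4th, 6th, ...).
Applying that to "jxzmpiwjrcgjtko" gives "xmijcjk".

xmijcjk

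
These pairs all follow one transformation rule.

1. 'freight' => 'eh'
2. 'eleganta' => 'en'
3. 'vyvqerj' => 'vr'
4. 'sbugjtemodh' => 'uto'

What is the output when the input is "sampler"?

me

What's happening: keep one character in every 3, starting at position 3 (positions 3rd, 6th, 9th, ...).
For "sampler" the result is "me".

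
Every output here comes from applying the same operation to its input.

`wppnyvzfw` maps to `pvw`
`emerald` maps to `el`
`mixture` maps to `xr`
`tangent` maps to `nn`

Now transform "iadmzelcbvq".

deb

Looking at the pairs, the operation is to keep one character in every 3, starting at position 3 (positions 3rd, 6th, 9th, ...).
So "iadmzelcbvq" becomes "deb".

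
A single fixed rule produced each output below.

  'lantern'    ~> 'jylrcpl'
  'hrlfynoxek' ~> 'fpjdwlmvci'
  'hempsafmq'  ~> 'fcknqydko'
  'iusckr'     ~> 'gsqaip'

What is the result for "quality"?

osyjgrw

Each output is the input with this applied: shift every letter 2 places backward in the alphabet (wrapping around).
Applying that to "quality" gives "osyjgrw".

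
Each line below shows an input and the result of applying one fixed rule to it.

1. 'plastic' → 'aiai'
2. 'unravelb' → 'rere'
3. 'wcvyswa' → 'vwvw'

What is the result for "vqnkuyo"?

The rule is to keep one character in every 3, starting at position 3 (positions 3rd, 6th, 9th, ...), then write the whole string twice.
Starting from "vqnkuyo": after the first operation, "ny"; after the second, "nyny".

nyny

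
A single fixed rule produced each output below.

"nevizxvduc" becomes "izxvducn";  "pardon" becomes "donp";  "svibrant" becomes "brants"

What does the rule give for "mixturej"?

In each case the input is transformed by: move the first 3 characters to the end (rotate left by 3), then delete the last 2 characters.
Applying both steps to "mixturej": "turejmix", then "turejm".
(Check on "nevizxvduc": → "izxvducnev" → "izxvducn" ✓)

turejm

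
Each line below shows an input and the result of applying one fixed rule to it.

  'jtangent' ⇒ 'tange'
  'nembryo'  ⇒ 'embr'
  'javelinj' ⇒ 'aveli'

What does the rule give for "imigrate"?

The rule is to delete the first character, then delete the last 2 characters.
Applying both steps to "imigrate": "migrate", then "migra".

migra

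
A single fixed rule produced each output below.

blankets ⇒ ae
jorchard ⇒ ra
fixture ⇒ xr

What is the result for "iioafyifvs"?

The transformation: keep one character in every 3, starting at position 3 (positions 3rd, 6th, 9th, ...).
So "iioafyifvs" becomes "oyv".

oyv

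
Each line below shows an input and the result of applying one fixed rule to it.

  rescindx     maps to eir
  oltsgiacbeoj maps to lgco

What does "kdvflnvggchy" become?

dlgh

Rule — swap the first and last characters, then keep one character in every 3, starting at position 2 (positions 2nd, 5th, 8th, ...).
For "kdvflnvggchy", step one produces "ydvflnvggchk"; step two turns that into "dlgh".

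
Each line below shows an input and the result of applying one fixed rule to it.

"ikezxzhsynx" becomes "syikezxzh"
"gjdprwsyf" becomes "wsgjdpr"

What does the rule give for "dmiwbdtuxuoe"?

What's happening: delete the last 2 characters, then move the last 2 characters to the front (rotate right by 2).
On "dmiwbdtuxuoe": the first step gives "dmiwbdtuxu", and the second then gives "xudmiwbdtu".
(Check on "gjdprwsyf": → "gjdprws" → "wsgjdpr" ✓)

xudmiwbdtu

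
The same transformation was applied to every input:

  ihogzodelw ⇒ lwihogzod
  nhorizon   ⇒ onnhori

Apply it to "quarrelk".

lkquarr

The rule is to move the last 2 characters to the front (rotate right by 2), then delete the last character.
Working it through for "quarrelk": intermediate "lkquarre", final "lkquarr".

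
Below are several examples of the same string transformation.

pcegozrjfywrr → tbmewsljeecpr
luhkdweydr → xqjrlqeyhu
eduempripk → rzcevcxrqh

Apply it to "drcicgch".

The pattern: shift every letter 13 places forward in the alphabet (wrapping around) — i.e. ROT13, then move the first 3 characters to the end (rotate left by 3).
"drcicgch" → "qepvptpu" → "vptpuqep".
(Check on "luhkdweydr": → "yhuxqjrlqe" → "xqjrlqeyhu" ✓)

vptpuqep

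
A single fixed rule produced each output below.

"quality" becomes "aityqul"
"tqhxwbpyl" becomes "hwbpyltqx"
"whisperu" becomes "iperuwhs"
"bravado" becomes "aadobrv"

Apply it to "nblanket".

lnketnba

The transformation: move the first 3 characters to the end (rotate left by 3), then swap the first and last characters.
"nblanket" → "anketnbl" → "lnketnba".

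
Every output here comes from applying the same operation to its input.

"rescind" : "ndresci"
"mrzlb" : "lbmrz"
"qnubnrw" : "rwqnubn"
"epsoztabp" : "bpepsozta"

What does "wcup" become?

Looking at the pairs, the operation is to move the last 2 characters to the front (rotate right by 2).
Doing the same to "wcup": "upwc".

upwc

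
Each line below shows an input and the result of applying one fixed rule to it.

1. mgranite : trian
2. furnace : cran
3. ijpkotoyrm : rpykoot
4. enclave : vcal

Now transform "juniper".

The pattern: take characters alternately from the front and the back (1st, last, 2nd, 2nd-last, ...), then delete the first 3 characters.
"juniper" → "jruenpi" → "enpi".

enpi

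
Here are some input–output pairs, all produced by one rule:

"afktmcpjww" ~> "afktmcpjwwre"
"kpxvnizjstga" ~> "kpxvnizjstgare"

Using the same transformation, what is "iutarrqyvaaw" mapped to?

iutarrqyvaawre

Each output is the input with this applied: append "re".
On "iutarrqyvaaw" that produces "iutarrqyvaawre".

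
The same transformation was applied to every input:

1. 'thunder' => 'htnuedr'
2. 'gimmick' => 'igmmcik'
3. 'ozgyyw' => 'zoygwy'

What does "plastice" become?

lpsaitec

The transformation: swap each adjacent pair of characters (1↔2, 3↔4, ...).
Doing the same to "plastice": "lpsaitec".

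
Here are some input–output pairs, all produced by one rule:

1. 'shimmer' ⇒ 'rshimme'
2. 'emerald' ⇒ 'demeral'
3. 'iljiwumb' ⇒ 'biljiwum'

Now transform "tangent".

Each output is the input with this applied: move the last character to the front.
Doing the same to "tangent": "ttangen".

ttangen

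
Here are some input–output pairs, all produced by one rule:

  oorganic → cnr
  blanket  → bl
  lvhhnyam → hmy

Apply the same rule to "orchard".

The rule is to sort the characters into alphabetical order, then keep one character in every 3, starting at position 2 (positions 2nd, 5th, 8th, ...).
"orchard" → "acdhorr" → "co".
(Check on "lvhhnyam": → "ahhlmnvy" → "hmy" ✓)

co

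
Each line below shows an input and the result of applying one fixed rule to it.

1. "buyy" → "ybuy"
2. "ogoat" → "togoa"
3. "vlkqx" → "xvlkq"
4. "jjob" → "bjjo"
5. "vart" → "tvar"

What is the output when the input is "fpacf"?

The transformation: move the last character to the front.
So "fpacf" becomes "ffpac".

ffpac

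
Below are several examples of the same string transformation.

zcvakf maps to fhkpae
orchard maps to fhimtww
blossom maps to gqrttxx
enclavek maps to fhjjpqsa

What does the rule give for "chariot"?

Looking at the pairs, the operation is to sort the characters into alphabetical order, then shift every letter 5 places forward in the alphabet (wrapping around).
For "chariot", step one produces "achiort"; step two turns that into "fhmntwy".
(Check on "enclavek": → "aceeklnv" → "fhjjpqsa" ✓)

fhmntwy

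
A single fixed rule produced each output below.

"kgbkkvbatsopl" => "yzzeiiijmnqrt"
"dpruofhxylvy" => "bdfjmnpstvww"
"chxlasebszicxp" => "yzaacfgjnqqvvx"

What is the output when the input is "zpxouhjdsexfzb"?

The transformation: sort the characters into alphabetical order, then shift every letter 2 places backward in the alphabet (wrapping around).
Working it through for "zpxouhjdsexfzb": intermediate "bdefhjopsuxxzz", final "zbcdfhmnqsvvxx".

zbcdfhmnqsvvxx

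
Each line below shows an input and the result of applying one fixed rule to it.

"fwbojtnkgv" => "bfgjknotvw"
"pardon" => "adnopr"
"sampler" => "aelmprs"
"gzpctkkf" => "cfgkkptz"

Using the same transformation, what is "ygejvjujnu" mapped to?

egjjjnuuvy

Rule — sort the characters into alphabetical order.
"ygejvjujnu" → "egjjjnuuvy".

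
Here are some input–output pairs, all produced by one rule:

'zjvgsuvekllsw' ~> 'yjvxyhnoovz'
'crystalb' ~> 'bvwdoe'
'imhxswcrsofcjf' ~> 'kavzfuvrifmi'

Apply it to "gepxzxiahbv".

The rule is to delete the first 2 characters, then shift every letter 3 places forward in the alphabet (wrapping around).
Working it through for "gepxzxiahbv": intermediate "pxzxiahbv", final "sacaldkey".

sacaldkey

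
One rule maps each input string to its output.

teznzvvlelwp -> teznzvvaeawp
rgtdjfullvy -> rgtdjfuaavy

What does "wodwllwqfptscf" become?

Looking at the pairs, the operation is to replace every "l" with "a".
Applying that to "wodwllwqfptscf" gives "wodwaawqfptscf".

wodwaawqfptscf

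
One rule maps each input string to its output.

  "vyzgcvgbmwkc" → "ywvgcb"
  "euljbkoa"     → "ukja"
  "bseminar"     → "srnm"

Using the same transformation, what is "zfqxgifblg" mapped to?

xigfb

Looking at the pairs, the operation is to keep every other character starting from the second (positions 2nd, 4th, 6th, ...), then sort the characters into reverse alphabetical order.
For "zfqxgifblg", step one produces "fxibg"; step two turns that into "xigfb".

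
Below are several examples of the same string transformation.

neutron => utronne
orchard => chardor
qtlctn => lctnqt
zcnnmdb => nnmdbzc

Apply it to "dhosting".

ostingdh

The rule is to move the first 2 characters to the end (rotate left by 2).
On "dhosting" that produces "ostingdh".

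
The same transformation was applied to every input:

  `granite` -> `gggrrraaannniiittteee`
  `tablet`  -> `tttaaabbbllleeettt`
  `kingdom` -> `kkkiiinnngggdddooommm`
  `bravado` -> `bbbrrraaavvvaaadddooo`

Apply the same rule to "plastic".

Rule — repeat every character 3 times.
Applying that to "plastic" gives "ppplllaaassstttiiiccc".

ppplllaaassstttiiiccc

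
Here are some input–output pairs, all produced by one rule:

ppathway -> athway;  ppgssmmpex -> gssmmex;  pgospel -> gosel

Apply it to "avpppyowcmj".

avyowcmj

What's happening: remove every "p".
For "avpppyowcmj" the result is "avyowcmj".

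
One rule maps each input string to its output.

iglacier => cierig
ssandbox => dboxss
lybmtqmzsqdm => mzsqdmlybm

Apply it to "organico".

nicoor

The transformation: swap the front and back halves of the string, then delete the last 2 characters.
For "organico", step one produces "nicoorga"; step two turns that into "nicoor".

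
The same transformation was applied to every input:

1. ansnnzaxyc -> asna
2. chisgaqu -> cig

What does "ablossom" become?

Rule — keep every other character starting from the first (positions 1st, 3rd, 5th, ...), then delete the last character.
On "ablossom": the first step gives "also", and the second then gives "als".

als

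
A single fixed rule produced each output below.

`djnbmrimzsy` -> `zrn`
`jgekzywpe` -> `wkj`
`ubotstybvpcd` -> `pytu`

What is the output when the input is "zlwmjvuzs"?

umz

The transformation: reverse the string, then keep one character in every 3, starting at position 3 (positions 3rd, 6th, 9th, ...).
On "zlwmjvuzs": the first step gives "szuvjmwlz", and the second then gives "umz".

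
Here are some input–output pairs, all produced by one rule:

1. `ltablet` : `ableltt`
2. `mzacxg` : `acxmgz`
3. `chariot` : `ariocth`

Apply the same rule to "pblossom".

The rule is to swap the first and last characters, then move the first 2 characters to the end (rotate left by 2).
Applying both steps to "pblossom": "mblossop", then "lossopmb".

lossopmb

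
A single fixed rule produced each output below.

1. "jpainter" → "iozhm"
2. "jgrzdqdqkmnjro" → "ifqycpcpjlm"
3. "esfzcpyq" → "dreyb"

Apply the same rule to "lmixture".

klhws

In each case the input is transformed by: shift every letter 1 place backward in the alphabet (wrapping around), then delete the last 3 characters.
Starting from "lmixture": after the first operation, "klhwstqd"; after the second, "klhws".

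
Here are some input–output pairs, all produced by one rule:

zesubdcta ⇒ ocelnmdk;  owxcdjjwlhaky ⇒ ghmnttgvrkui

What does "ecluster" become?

mvecdob

The pattern: delete the first character, then shift every letter 10 places forward in the alphabet (wrapping around).
For "ecluster", step one produces "cluster"; step two turns that into "mvecdob".
(Check on "owxcdjjwlhaky": → "wxcdjjwlhaky" → "ghmnttgvrkui" ✓)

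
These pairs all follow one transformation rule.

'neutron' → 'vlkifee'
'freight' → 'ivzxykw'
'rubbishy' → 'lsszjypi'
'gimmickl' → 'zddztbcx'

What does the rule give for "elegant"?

cvxrekv

In each case the input is transformed by: move the first character to the end, then shift every letter 9 places backward in the alphabet (wrapping around).
Starting from "elegant": after the first operation, "legante"; after the second, "cvxrekv".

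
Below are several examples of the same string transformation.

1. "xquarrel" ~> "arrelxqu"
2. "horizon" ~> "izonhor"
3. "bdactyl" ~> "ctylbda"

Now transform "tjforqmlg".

The rule is to move the first 3 characters to the end (rotate left by 3).
So "tjforqmlg" becomes "orqmlgtjf".

orqmlgtjf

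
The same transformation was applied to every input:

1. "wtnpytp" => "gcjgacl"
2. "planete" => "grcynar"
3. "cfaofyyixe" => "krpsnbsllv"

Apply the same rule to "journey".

rlwbhea

The rule is to move the last 2 characters to the front (rotate right by 2), then shift every letter 13 places forward in the alphabet (wrapping around) — i.e. ROT13.
On "journey": the first step gives "eyjourn", and the second then gives "rlwbhea".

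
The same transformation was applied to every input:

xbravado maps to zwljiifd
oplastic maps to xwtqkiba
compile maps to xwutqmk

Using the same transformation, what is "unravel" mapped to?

What's happening: shift every letter 8 places forward in the alphabet (wrapping around), then sort the characters into reverse alphabetical order.
On "unravel": the first step gives "cvzidmt", and the second then gives "zvtmidc".

zvtmidc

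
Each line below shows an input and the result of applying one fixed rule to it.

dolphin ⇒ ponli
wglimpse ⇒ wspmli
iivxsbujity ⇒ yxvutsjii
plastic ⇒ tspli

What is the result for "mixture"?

The rule is to sort the characters into reverse alphabetical order, then delete the last 2 characters.
"mixture" → "xutrmie" → "xutrm".

xutrm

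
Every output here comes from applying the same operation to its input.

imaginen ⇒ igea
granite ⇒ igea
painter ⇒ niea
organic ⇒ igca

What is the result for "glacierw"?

geca

In each case the input is transformed by: sort the characters into reverse alphabetical order, then keep only the last 4 characters.
Applying both steps to "glacierw": "wrligeca", then "geca".
(Check on "organic": → "ronigca" → "igca" ✓)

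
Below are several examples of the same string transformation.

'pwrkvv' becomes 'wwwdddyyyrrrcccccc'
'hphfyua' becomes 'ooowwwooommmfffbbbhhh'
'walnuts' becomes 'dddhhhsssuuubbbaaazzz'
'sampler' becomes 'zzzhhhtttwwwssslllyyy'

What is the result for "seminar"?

zzzllltttpppuuuhhhyyy

The pattern: shift every letter 7 places forward in the alphabet (wrapping around), then repeat every character 3 times.
On "seminar": the first step gives "zltpuhy", and the second then gives "zzzllltttpppuuuhhhyyy".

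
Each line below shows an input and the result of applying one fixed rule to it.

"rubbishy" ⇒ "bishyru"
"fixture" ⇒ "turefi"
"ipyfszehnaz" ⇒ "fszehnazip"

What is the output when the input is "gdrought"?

The transformation: move the first 3 characters to the end (rotate left by 3), then delete the last character.
Applying both steps to "gdrought": "oughtgdr", then "oughtgd".

oughtgd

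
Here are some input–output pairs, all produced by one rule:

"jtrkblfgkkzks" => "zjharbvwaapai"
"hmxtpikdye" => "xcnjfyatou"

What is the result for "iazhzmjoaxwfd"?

The rule is to shift every letter 10 places backward in the alphabet (wrapping around).
"iazhzmjoaxwfd" → "yqpxpczeqnmvt".

yqpxpczeqnmvt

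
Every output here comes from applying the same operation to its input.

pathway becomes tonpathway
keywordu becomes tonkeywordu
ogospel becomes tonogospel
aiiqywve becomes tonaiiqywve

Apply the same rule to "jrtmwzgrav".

tonjrtmwzgrav

The transformation: prepend "ton".
For "jrtmwzgrav" the result is "tonjrtmwzgrav".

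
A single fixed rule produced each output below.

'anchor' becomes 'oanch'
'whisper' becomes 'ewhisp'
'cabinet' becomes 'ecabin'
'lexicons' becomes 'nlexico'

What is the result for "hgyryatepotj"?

thgyryatepo

What's happening: delete the last character, then move the last character to the front.
For "hgyryatepotj", step one produces "hgyryatepot"; step two turns that into "thgyryatepo".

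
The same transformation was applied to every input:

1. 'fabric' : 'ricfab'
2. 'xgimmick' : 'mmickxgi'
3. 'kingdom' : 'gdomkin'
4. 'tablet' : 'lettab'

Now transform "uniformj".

formjuni

Each output is the input with this applied: move the first 3 characters to the end (rotate left by 3).
For "uniformj" the result is "formjuni".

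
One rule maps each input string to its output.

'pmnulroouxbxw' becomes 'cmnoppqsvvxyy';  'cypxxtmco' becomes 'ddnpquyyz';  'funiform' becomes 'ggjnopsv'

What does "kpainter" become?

The pattern: sort the characters into alphabetical order, then shift every letter 1 place forward in the alphabet (wrapping around).
So "kpainter" becomes "bfjloqsu".
(Check on "cypxxtmco": → "ccmoptxxy" → "ddnpquyyz" ✓)

bfjloqsu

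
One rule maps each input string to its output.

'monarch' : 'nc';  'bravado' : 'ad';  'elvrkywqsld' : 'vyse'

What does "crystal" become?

What's happening: move the first character to the end, then keep one character in every 3, starting at position 2 (positions 2nd, 5th, 8th, ...).
Starting from "crystal": after the first operation, "rystalc"; after the second, "ya".
(Check on "bravado": → "ravadob" → "ad" ✓)

ya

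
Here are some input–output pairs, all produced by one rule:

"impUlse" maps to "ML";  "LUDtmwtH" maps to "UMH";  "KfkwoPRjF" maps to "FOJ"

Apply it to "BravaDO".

Each output is the input with this applied: keep one character in every 3, starting at position 2 (positions 2nd, 5th, 8th, ...), then convert every letter to uppercase.
For "BravaDO", step one produces "ra"; step two turns that into "RA".

RA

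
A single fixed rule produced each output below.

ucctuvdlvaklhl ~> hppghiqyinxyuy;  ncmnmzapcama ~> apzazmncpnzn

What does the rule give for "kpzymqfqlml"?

xcmlzdsdyzy

The transformation: shift every letter 13 places forward in the alphabet (wrapping around) — i.e. ROT13.
So "kpzymqfqlml" becomes "xcmlzdsdyzy".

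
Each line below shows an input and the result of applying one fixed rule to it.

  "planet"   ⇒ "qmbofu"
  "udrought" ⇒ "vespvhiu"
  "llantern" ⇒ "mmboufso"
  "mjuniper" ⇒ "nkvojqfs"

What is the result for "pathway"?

In each case the input is transformed by: shift every letter 1 place forward in the alphabet (wrapping around).
Doing the same to "pathway": "qbuixbz".

qbuixbz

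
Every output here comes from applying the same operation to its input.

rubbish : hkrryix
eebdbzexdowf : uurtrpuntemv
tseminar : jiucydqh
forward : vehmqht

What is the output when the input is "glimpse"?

wbycfiu

What's happening: shift every letter 10 places backward in the alphabet (wrapping around).
So "glimpse" becomes "wbycfiu".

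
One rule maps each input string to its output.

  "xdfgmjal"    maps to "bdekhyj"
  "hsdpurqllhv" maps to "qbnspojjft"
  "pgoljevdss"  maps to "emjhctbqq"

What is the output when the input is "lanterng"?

ylrcple

The pattern: delete the first character, then shift every letter 2 places backward in the alphabet (wrapping around).
On "lanterng": the first step gives "anterng", and the second then gives "ylrcple".
(Check on "xdfgmjal": → "dfgmjal" → "bdekhyj" ✓)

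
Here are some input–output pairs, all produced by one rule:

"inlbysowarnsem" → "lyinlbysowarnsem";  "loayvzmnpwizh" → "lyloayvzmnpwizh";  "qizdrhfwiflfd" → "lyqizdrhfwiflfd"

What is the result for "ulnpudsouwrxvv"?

lyulnpudsouwrxvv

Rule — prepend "ly".
On "ulnpudsouwrxvv" that produces "lyulnpudsouwrxvv".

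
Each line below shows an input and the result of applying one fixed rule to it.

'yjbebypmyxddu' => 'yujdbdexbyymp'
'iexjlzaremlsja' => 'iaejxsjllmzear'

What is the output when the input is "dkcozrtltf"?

dfktclotzr

Rule — take characters alternately from the front and the back (1st, last, 2nd, 2nd-last, ...).
"dkcozrtltf" → "dfktclotzr".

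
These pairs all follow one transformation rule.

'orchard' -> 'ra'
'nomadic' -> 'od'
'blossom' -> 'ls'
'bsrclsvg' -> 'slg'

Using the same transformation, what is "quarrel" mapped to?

ur

In each case the input is transformed by: keep one character in every 3, starting at position 2 (positions 2nd, 5th, 8th, ...).
So "quarrel" becomes "ur".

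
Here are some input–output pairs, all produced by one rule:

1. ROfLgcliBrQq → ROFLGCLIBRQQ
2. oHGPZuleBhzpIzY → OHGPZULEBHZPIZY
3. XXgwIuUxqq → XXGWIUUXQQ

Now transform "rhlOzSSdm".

RHLOZSSDM

Rule — convert every letter to uppercase.
So "rhlOzSSdm" becomes "RHLOZSSDM".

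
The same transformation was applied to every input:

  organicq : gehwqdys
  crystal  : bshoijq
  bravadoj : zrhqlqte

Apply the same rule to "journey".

In each case the input is transformed by: move the last character to the front, then shift every letter 10 places backward in the alphabet (wrapping around).
Working it through for "journey": intermediate "yjourne", final "ozekhdu".

ozekhdu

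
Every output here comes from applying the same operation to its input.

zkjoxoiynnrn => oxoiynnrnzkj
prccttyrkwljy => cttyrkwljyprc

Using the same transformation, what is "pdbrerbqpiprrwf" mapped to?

What's happening: move the first 3 characters to the end (rotate left by 3).
Applying that to "pdbrerbqpiprrwf" gives "rerbqpiprrwfpdb".

rerbqpiprrwfpdb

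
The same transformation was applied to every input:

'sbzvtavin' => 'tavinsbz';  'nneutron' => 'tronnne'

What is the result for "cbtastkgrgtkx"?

stkgrgtkxcbt

Each output is the input with this applied: move the first 3 characters to the end (rotate left by 3), then delete the first character.
Doing the same to "cbtastkgrgtkx": "stkgrgtkxcbt".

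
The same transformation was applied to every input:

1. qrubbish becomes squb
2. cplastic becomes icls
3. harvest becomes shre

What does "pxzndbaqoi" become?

opzda

What's happening: move the last 2 characters to the front (rotate right by 2), then keep every other character starting from the first (positions 1st, 3rd, 5th, ...).
For "pxzndbaqoi", step one produces "oipxzndbaq"; step two turns that into "opzda".
(Check on "harvest": → "stharve" → "shre" ✓)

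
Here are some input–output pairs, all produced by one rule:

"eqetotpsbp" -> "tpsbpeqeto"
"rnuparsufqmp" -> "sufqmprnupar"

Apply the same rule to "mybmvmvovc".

Looking at the pairs, the operation is to swap the front and back halves of the string.
Applying that to "mybmvmvovc" gives "mvovcmybmv".

mvovcmybmv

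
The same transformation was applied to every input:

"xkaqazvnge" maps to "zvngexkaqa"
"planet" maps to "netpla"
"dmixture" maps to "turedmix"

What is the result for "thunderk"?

What's happening: swap the front and back halves of the string.
For "thunderk" the result is "derkthun".

derkthun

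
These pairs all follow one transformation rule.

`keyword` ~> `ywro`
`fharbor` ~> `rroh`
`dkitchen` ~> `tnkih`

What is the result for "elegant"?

In each case the input is transformed by: sort the characters into reverse alphabetical order, then delete the last 3 characters.
For "elegant" the result is "tnlg".

tnlg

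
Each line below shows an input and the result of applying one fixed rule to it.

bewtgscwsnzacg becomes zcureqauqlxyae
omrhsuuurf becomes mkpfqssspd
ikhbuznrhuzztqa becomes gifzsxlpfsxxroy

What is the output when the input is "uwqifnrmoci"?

suogdlpkmag

What's happening: shift every letter 2 places backward in the alphabet (wrapping around).
For "uwqifnrmoci" the result is "suogdlpkmag".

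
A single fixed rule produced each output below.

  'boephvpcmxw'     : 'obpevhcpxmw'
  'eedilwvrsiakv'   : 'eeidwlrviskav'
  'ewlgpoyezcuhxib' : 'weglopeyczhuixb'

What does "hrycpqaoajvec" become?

rhcyqpoajaevc

Each output is the input with this applied: swap each adjacent pair of characters (1↔2, 3↔4, ...).
Applying that to "hrycpqaoajvec" gives "rhcyqpoajaevc".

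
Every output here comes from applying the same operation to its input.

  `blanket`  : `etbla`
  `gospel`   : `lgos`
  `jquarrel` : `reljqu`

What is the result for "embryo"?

The rule is to move the first 3 characters to the end (rotate left by 3), then delete the first 2 characters.
"embryo" → "ryoemb" → "oemb".

oemb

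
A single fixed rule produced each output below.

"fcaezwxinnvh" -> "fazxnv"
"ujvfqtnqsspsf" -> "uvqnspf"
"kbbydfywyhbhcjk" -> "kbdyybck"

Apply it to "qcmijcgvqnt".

qmjgqt

The pattern: keep every other character starting from the first (positions 1st, 3rd, 5th, ...).
For "qcmijcgvqnt" the result is "qmjgqt".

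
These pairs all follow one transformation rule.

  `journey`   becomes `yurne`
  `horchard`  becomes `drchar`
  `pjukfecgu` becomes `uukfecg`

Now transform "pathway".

ythwa

Each output is the input with this applied: delete the first 2 characters, then move the last character to the front.
Working it through for "pathway": intermediate "thway", final "ythwa".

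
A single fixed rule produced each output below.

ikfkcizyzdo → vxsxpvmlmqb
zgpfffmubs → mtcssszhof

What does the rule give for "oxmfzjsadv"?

In each case the input is transformed by: shift every letter 13 places forward in the alphabet (wrapping around) — i.e. ROT13.
Applying that to "oxmfzjsadv" gives "bkzsmwfnqi".

bkzsmwfnqi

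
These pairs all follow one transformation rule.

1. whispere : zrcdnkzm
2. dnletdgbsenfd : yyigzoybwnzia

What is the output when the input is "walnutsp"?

krvgipon

The rule is to move the last character to the front, then shift every letter 5 places backward in the alphabet (wrapping around).
For "walnutsp" the result is "krvgipon".
(Check on "dnletdgbsenfd": → "ddnletdgbsenf" → "yyigzoybwnzia" ✓)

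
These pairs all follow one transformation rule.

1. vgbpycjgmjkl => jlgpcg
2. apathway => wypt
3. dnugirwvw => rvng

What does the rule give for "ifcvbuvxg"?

uxfv

The transformation: keep every other character starting from the second (positions 2nd, 4th, 6th, ...), then move the last 2 characters to the front (rotate right by 2).
Working it through for "ifcvbuvxg": intermediate "fvux", final "uxfv".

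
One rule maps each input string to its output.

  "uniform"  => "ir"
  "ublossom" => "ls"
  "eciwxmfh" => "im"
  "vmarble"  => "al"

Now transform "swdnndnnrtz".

ddr

Each output is the input with this applied: keep one character in every 3, starting at position 3 (positions 3rd, 6th, 9th, ...).
Doing the same to "swdnndnnrtz": "ddr".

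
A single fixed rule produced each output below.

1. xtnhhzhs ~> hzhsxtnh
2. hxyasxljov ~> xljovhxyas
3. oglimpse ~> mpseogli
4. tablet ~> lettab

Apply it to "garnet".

netgar

The transformation: swap the front and back halves of the string.
So "garnet" becomes "netgar".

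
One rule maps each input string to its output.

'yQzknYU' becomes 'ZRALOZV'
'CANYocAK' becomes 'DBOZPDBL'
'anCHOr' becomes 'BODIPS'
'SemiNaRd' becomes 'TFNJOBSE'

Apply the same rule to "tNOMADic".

Each output is the input with this applied: shift every letter 1 place forward in the alphabet (wrapping around), then convert every letter to uppercase.
Applying both steps to "tNOMADic": "uOPNBEjd", then "UOPNBEJD".

UOPNBEJD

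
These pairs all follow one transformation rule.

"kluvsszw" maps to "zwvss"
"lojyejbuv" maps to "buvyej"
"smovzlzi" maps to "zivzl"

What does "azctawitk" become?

itktaw

The transformation: delete the first 3 characters, then move the first 3 characters to the end (rotate left by 3).
"azctawitk" → "itktaw".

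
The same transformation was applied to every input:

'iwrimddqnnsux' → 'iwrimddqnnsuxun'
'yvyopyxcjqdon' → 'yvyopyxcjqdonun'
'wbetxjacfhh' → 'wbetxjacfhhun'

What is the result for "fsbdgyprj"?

fsbdgyprjun

What's happening: append "un".
Applying that to "fsbdgyprj" gives "fsbdgyprjun".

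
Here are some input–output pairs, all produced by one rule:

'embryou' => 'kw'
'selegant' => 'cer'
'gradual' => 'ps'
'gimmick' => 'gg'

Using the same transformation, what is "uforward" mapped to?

dub

In each case the input is transformed by: keep one character in every 3, starting at position 2 (positions 2nd, 5th, 8th, ...), then shift every letter 2 places backward in the alphabet (wrapping around).
"uforward" → "fwd" → "dub".
(Check on "selegant": → "egt" → "cer" ✓)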